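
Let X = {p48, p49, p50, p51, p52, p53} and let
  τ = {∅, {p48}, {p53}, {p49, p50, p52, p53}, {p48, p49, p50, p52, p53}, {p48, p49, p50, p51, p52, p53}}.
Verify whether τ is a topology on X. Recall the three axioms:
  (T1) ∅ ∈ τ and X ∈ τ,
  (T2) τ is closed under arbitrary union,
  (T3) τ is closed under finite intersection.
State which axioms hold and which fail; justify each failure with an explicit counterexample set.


τ is NOT a topology on X.

Axiom (T1): ∅ ∈ τ? Yes; X ∈ τ? Yes.
Axiom (T2/T3): check pairwise unions and intersections of members of τ.
Counterexample for (T2): {p48} ∪ {p53} = {p48, p53} ∉ τ. Therefore τ is NOT a topology.


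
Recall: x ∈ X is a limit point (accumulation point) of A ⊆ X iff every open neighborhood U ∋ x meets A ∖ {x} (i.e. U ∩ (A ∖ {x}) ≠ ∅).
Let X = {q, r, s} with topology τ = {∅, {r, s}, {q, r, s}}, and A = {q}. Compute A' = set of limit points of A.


A' = ∅

For each x ∈ X, list the open sets U ∈ τ with x ∈ U, then check whether U ∩ (A ∖ {x}) ≠ ∅ for every such U.
  x = q: open {q, r, s} ∋ x has {q, r, s} ∩ (A ∖ {q}) = ∅, so x is NOT a limit point.
  x = r: open {r, s} ∋ x has {r, s} ∩ (A ∖ {r}) = ∅, so x is NOT a limit point.
  x = s: open {r, s} ∋ x has {r, s} ∩ (A ∖ {s}) = ∅, so x is NOT a limit point.
Collecting: A' = ∅.


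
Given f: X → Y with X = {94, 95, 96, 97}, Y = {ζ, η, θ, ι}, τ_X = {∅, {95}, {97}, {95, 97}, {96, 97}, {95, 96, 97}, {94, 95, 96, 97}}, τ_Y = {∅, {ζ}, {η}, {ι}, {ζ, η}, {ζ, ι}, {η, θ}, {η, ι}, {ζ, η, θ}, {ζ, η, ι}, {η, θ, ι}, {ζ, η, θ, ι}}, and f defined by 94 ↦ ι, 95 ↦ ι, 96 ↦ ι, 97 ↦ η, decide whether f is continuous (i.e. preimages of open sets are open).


f is NOT continuous.

Compute f^{-1}(U) for each U ∈ τ_Y:
  U = ∅: f^{-1}(U) = ∅ ∈ τ_X ✓.
  U = {ζ}: f^{-1}(U) = ∅ ∈ τ_X ✓.
  U = {η}: f^{-1}(U) = {97} ∈ τ_X ✓.
  U = {ι}: f^{-1}(U) = {94, 95, 96} ∉ τ_X ✗.
  U = {ζ, η}: f^{-1}(U) = {97} ∈ τ_X ✓.
  U = {ζ, ι}: f^{-1}(U) = {94, 95, 96} ∉ τ_X ✗.
  U = {η, θ}: f^{-1}(U) = {97} ∈ τ_X ✓.
  U = {η, ι}: f^{-1}(U) = {94, 95, 96, 97} ∈ τ_X ✓.
  U = {ζ, η, θ}: f^{-1}(U) = {97} ∈ τ_X ✓.
  U = {ζ, η, ι}: f^{-1}(U) = {94, 95, 96, 97} ∈ τ_X ✓.
  U = {η, θ, ι}: f^{-1}(U) = {94, 95, 96, 97} ∈ τ_X ✓.
  U = {ζ, η, θ, ι}: f^{-1}(U) = {94, 95, 96, 97} ∈ τ_X ✓.
Found U = {ι} with f^{-1}(U) = {94, 95, 96} not in τ_X. Therefore f is NOT continuous.


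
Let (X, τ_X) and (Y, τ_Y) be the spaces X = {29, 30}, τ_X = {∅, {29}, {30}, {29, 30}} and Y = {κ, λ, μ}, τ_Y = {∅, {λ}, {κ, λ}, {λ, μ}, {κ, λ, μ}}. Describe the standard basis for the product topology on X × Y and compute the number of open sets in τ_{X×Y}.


Basis B = {∅ × ∅, {29} × {λ}, {30} × {λ}, {29} × {κ, λ}, {29} × {λ, μ}, {29, 30} × {λ}, {30} × {κ, λ}, {30} × {λ, μ}, {29} × {κ, λ, μ}, {30} × {κ, λ, μ}, {29, 30} × {κ, λ}, {29, 30} × {λ, μ}, {29, 30} × {κ, λ, μ}}; |τ_{X×Y}| = 25.

Enumerate products U × V with U ∈ τ_X, V ∈ τ_Y (deduplicated):
  ∅ × ∅ = {} (∅)
  {29} × {λ} = {(29,λ)}
  {30} × {λ} = {(30,λ)}
  {29} × {κ, λ} = {(29,κ), (29,λ)}
  {29} × {λ, μ} = {(29,λ), (29,μ)}
  {29, 30} × {λ} = {(29,λ), (30,λ)}
  {30} × {κ, λ} = {(30,κ), (30,λ)}
  {30} × {λ, μ} = {(30,λ), (30,μ)}
  {29} × {κ, λ, μ} = {(29,κ), (29,λ), (29,μ)}
  {30} × {κ, λ, μ} = {(30,κ), (30,λ), (30,μ)}
  {29, 30} × {κ, λ} = {(29,κ), (29,λ), (30,κ), (30,λ)}
  {29, 30} × {λ, μ} = {(29,λ), (29,μ), (30,λ), (30,μ)}
  {29, 30} × {κ, λ, μ} = {(29,κ), (29,λ), (29,μ), (30,κ), (30,λ), (30,μ)}
These 13 distinct sets form the basis B.
Close under arbitrary unions to get τ_{X×Y}; counting gives |τ_{X×Y}| = 25.


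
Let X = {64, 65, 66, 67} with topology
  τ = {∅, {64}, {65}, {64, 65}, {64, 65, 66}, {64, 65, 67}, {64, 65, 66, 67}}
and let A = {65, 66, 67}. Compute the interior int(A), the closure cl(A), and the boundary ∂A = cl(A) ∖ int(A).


int(A) = {65}, cl(A) = {65, 66, 67}, ∂A = {66, 67}.

Closed sets in (X, τ) are complements of opens:
  closed(X, τ) = {∅, {66}, {67}, {66, 67}, {64, 66, 67}, {65, 66, 67}, {64, 65, 66, 67}}.
int(A) = ⋃ {U ∈ τ : U ⊆ A}. Opens contained in A: ∅, {65}.
Taking the union of these: int(A) = {65}.
cl(A) = ⋂ {C closed : A ⊆ C}. Closed sets containing A: {65, 66, 67}, {64, 65, 66, 67}.
Intersecting these: cl(A) = {65, 66, 67}.
∂A = cl(A) ∖ int(A) = {65, 66, 67} ∖ {65} = {66, 67}.


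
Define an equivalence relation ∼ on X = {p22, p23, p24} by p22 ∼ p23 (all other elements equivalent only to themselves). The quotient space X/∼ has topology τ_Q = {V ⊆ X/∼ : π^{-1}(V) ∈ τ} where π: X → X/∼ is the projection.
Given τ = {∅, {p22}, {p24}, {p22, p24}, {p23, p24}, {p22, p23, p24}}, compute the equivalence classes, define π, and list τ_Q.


X/∼ = {[p22=p23], [p24]}; |τ_Q| = 3.

Equivalence classes: [p22=p23], [p24].
Quotient map π: X → X/∼ sends p22 ↦ [p22=p23], p23 ↦ [p22=p23], p24 ↦ [p24].
For each subset V ⊆ X/∼, compute π^{-1}(V) ⊆ X and check whether π^{-1}(V) ∈ τ. V is open in τ_Q iff π^{-1}(V) ∈ τ.
  V = {}: π^{-1}(V) = ∅ ∈ τ ✓.
  V = {[p22=p23]}: π^{-1}(V) = {p22, p23} ∉ τ ✗.
  V = {[p24]}: π^{-1}(V) = {p24} ∈ τ ✓.
  V = {[p22=p23], [p24]}: π^{-1}(V) = {p22, p23, p24} ∈ τ ✓.
Open sets in the quotient: τ_Q = {{}, {[p24]}, {[p22=p23], [p24]}} (3 elements).


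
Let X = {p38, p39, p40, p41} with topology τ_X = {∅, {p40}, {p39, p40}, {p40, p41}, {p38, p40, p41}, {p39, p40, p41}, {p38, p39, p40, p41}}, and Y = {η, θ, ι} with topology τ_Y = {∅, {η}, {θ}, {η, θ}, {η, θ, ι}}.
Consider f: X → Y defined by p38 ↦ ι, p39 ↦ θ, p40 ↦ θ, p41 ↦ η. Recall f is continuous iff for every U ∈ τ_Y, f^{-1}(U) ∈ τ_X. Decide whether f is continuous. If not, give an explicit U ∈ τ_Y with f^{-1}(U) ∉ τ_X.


f is NOT continuous.

Compute f^{-1}(U) for each U ∈ τ_Y:
  U = ∅: f^{-1}(U) = ∅ ∈ τ_X ✓.
  U = {η}: f^{-1}(U) = {p41} ∉ τ_X ✗.
  U = {θ}: f^{-1}(U) = {p39, p40} ∈ τ_X ✓.
  U = {η, θ}: f^{-1}(U) = {p39, p40, p41} ∈ τ_X ✓.
  U = {η, θ, ι}: f^{-1}(U) = {p38, p39, p40, p41} ∈ τ_X ✓.
Found U = {η} with f^{-1}(U) = {p41} not in τ_X. Therefore f is NOT continuous.


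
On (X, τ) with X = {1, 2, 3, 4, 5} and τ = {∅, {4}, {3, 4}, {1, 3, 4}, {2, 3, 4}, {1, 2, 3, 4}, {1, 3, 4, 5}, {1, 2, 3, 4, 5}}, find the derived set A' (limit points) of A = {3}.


A' = {1, 2, 5}

For each x ∈ X, list the open sets U ∈ τ with x ∈ U, then check whether U ∩ (A ∖ {x}) ≠ ∅ for every such U.
  x = 1: opens ∋ x are {1, 3, 4}, {1, 2, 3, 4}, {1, 3, 4, 5}, {1, 2, 3, 4, 5}; each meets A ∖ {1}, so x IS a limit point.
  x = 2: opens ∋ x are {2, 3, 4}, {1, 2, 3, 4}, {1, 2, 3, 4, 5}; each meets A ∖ {2}, so x IS a limit point.
  x = 3: open {3, 4} ∋ x has {3, 4} ∩ (A ∖ {3}) = ∅, so x is NOT a limit point.
  x = 4: open {4} ∋ x has {4} ∩ (A ∖ {4}) = ∅, so x is NOT a limit point.
  x = 5: opens ∋ x are {1, 3, 4, 5}, {1, 2, 3, 4, 5}; each meets A ∖ {5}, so x IS a limit point.
Collecting: A' = {1, 2, 5}.


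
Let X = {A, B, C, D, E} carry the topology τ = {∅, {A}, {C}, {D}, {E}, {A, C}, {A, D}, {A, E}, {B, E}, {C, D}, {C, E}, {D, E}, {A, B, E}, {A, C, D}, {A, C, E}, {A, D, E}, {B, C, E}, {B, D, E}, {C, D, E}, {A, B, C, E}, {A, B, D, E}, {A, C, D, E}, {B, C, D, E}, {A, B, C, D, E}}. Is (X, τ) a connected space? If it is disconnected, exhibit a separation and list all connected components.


(X, τ) is disconnected; components = [{A}, {C}, {D}, {B, E}].

Find clopen sets (U ∈ τ with X ∖ U ∈ τ):
  U = ∅, X ∖ U = {A, B, C, D, E} — both open, so U is clopen.
  U = {A}, X ∖ U = {B, C, D, E} — both open, so U is clopen.
  U = {C}, X ∖ U = {A, B, D, E} — both open, so U is clopen.
  U = {D}, X ∖ U = {A, B, C, E} — both open, so U is clopen.
  U = {A, C}, X ∖ U = {B, D, E} — both open, so U is clopen.
  U = {A, D}, X ∖ U = {B, C, E} — both open, so U is clopen.
  U = {B, E}, X ∖ U = {A, C, D} — both open, so U is clopen.
  U = {C, D}, X ∖ U = {A, B, E} — both open, so U is clopen.
  U = {A, B, E}, X ∖ U = {C, D} — both open, so U is clopen.
  U = {A, C, D}, X ∖ U = {B, E} — both open, so U is clopen.
  U = {B, C, E}, X ∖ U = {A, D} — both open, so U is clopen.
  U = {B, D, E}, X ∖ U = {A, C} — both open, so U is clopen.
  U = {A, B, C, E}, X ∖ U = {D} — both open, so U is clopen.
  U = {A, B, D, E}, X ∖ U = {C} — both open, so U is clopen.
  U = {B, C, D, E}, X ∖ U = {A} — both open, so U is clopen.
  U = {A, B, C, D, E}, X ∖ U = ∅ — both open, so U is clopen.
Nontrivial clopen(s) exist: e.g. {D}. So (X, τ) is disconnected.
Compute connected components by grouping points that agree on all clopens:
  component: {A}
  component: {C}
  component: {D}
  component: {B, E}


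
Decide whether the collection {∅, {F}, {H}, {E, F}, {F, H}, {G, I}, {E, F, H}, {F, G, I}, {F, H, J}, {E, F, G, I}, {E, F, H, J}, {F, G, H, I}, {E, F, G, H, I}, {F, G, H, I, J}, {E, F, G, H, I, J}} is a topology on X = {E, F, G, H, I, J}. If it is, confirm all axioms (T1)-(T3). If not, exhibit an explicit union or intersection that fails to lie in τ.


τ is NOT a topology on X.

Axiom (T1): ∅ ∈ τ? Yes; X ∈ τ? Yes.
Axiom (T2/T3): check pairwise unions and intersections of members of τ.
Counterexample for (T2): {H} ∪ {G, I} = {G, H, I} ∉ τ. Therefore τ is NOT a topology.


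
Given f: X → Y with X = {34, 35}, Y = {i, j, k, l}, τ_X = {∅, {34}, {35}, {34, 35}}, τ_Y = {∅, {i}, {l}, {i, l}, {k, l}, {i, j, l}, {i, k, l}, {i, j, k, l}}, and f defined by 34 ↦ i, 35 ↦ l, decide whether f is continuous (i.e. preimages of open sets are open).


f IS continuous.

Compute f^{-1}(U) for each U ∈ τ_Y:
  U = ∅: f^{-1}(U) = ∅ ∈ τ_X ✓.
  U = {i}: f^{-1}(U) = {34} ∈ τ_X ✓.
  U = {l}: f^{-1}(U) = {35} ∈ τ_X ✓.
  U = {i, l}: f^{-1}(U) = {34, 35} ∈ τ_X ✓.
  U = {k, l}: f^{-1}(U) = {35} ∈ τ_X ✓.
  U = {i, j, l}: f^{-1}(U) = {34, 35} ∈ τ_X ✓.
  U = {i, k, l}: f^{-1}(U) = {34, 35} ∈ τ_X ✓.
  U = {i, j, k, l}: f^{-1}(U) = {34, 35} ∈ τ_X ✓.
Every preimage lies in τ_X, so f IS continuous.


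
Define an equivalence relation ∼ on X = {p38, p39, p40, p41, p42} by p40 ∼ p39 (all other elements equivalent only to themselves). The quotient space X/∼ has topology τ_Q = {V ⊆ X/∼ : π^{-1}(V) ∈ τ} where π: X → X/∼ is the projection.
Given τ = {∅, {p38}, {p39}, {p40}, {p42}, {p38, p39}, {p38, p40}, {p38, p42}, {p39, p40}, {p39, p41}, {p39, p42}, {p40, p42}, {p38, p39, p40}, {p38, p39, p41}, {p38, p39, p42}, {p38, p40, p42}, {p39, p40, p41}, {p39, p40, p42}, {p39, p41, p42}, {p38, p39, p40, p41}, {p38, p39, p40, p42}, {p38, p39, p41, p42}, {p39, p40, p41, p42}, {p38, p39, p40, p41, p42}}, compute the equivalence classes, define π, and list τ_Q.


X/∼ = {[p38], [p39=p40], [p41], [p42]}; |τ_Q| = 12.

Equivalence classes: [p38], [p39=p40], [p41], [p42].
Quotient map π: X → X/∼ sends p38 ↦ [p38], p39 ↦ [p39=p40], p40 ↦ [p39=p40], p41 ↦ [p41], p42 ↦ [p42].
For each subset V ⊆ X/∼, compute π^{-1}(V) ⊆ X and check whether π^{-1}(V) ∈ τ. V is open in τ_Q iff π^{-1}(V) ∈ τ.
  V = {}: π^{-1}(V) = ∅ ∈ τ ✓.
  V = {[p38]}: π^{-1}(V) = {p38} ∈ τ ✓.
  V = {[p39=p40]}: π^{-1}(V) = {p39, p40} ∈ τ ✓.
  V = {[p38], [p39=p40]}: π^{-1}(V) = {p38, p39, p40} ∈ τ ✓.
  V = {[p41]}: π^{-1}(V) = {p41} ∉ τ ✗.
  V = {[p38], [p41]}: π^{-1}(V) = {p38, p41} ∉ τ ✗.
  V = {[p39=p40], [p41]}: π^{-1}(V) = {p39, p40, p41} ∈ τ ✓.
  V = {[p38], [p39=p40], [p41]}: π^{-1}(V) = {p38, p39, p40, p41} ∈ τ ✓.
  V = {[p42]}: π^{-1}(V) = {p42} ∈ τ ✓.
  V = {[p38], [p42]}: π^{-1}(V) = {p38, p42} ∈ τ ✓.
  V = {[p39=p40], [p42]}: π^{-1}(V) = {p39, p40, p42} ∈ τ ✓.
  V = {[p38], [p39=p40], [p42]}: π^{-1}(V) = {p38, p39, p40, p42} ∈ τ ✓.
  V = {[p41], [p42]}: π^{-1}(V) = {p41, p42} ∉ τ ✗.
  V = {[p38], [p41], [p42]}: π^{-1}(V) = {p38, p41, p42} ∉ τ ✗.
  V = {[p39=p40], [p41], [p42]}: π^{-1}(V) = {p39, p40, p41, p42} ∈ τ ✓.
  V = {[p38], [p39=p40], [p41], [p42]}: π^{-1}(V) = {p38, p39, p40, p41, p42} ∈ τ ✓.
Open sets in the quotient: τ_Q = {{}, {[p38]}, {[p39=p40]}, {[p38], [p39=p40]}, {[p39=p40], [p41]}, {[p38], [p39=p40], [p41]}, {[p42]}, {[p38], [p42]}, {[p39=p40], [p42]}, {[p38], [p39=p40], [p42]}, {[p39=p40], [p41], [p42]}, {[p38], [p39=p40], [p41], [p42]}} (12 elements).


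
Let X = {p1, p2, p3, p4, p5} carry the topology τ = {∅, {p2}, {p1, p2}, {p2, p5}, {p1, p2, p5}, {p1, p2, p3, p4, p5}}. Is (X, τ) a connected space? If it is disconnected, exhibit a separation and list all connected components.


(X, τ) is connected.

Find clopen sets (U ∈ τ with X ∖ U ∈ τ):
  U = ∅, X ∖ U = {p1, p2, p3, p4, p5} — both open, so U is clopen.
  U = {p1, p2, p3, p4, p5}, X ∖ U = ∅ — both open, so U is clopen.
Only trivial clopens (∅ and X) exist, so (X, τ) is connected.
Compute connected components by grouping points that agree on all clopens:
  component: {p1, p2, p3, p4, p5}


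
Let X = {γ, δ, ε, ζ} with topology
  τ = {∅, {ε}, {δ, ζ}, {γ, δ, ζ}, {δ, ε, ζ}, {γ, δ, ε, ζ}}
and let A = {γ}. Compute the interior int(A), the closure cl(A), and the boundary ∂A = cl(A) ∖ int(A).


int(A) = ∅, cl(A) = {γ}, ∂A = {γ}.

Closed sets in (X, τ) are complements of opens:
  closed(X, τ) = {∅, {γ}, {ε}, {γ, ε}, {γ, δ, ζ}, {γ, δ, ε, ζ}}.
int(A) = ⋃ {U ∈ τ : U ⊆ A}. Opens contained in A: ∅.
Taking the union of these: int(A) = ∅.
cl(A) = ⋂ {C closed : A ⊆ C}. Closed sets containing A: {γ}, {γ, ε}, {γ, δ, ζ}, {γ, δ, ε, ζ}.
Intersecting these: cl(A) = {γ}.
∂A = cl(A) ∖ int(A) = {γ} ∖ ∅ = {γ}.


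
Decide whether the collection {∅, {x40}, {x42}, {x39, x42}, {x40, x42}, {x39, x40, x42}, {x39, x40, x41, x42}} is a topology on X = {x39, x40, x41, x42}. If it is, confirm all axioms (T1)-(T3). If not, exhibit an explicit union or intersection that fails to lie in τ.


τ IS a topology on X.

Axiom (T1): ∅ ∈ τ? Yes; X ∈ τ? Yes.
Axiom (T2/T3): check pairwise unions and intersections of members of τ.
All pairwise intersections and unions checked — each lies in τ. Therefore τ satisfies (T1), (T2), (T3): it IS a topology on X.


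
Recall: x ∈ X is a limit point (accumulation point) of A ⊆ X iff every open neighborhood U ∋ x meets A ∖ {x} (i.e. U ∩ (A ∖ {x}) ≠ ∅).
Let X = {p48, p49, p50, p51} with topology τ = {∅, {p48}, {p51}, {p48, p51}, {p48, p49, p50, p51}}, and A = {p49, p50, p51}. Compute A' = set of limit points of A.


A' = {p49, p50}

For each x ∈ X, list the open sets U ∈ τ with x ∈ U, then check whether U ∩ (A ∖ {x}) ≠ ∅ for every such U.
  x = p48: open {p48} ∋ x has {p48} ∩ (A ∖ {p48}) = ∅, so x is NOT a limit point.
  x = p49: opens ∋ x are {p48, p49, p50, p51}; each meets A ∖ {p49}, so x IS a limit point.
  x = p50: opens ∋ x are {p48, p49, p50, p51}; each meets A ∖ {p50}, so x IS a limit point.
  x = p51: open {p51} ∋ x has {p51} ∩ (A ∖ {p51}) = ∅, so x is NOT a limit point.
Collecting: A' = {p49, p50}.


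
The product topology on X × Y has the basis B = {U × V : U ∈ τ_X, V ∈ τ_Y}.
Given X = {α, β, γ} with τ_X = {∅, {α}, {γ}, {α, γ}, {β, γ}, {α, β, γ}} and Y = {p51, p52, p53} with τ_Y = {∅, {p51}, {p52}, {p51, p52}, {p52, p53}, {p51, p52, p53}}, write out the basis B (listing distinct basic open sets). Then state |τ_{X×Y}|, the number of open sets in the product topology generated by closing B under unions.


Basis B = {∅ × ∅, {α} × {p51}, {α} × {p52}, {γ} × {p51}, {γ} × {p52}, {α} × {p51, p52}, {α, γ} × {p51}, {α} × {p52, p53}, {α, γ} × {p52}, {β, γ} × {p51}, {β, γ} × {p52}, {γ} × {p51, p52}, {γ} × {p52, p53}, {α} × {p51, p52, p53}, {α, β, γ} × {p51}, {α, β, γ} × {p52}, {γ} × {p51, p52, p53}, {α, γ} × {p51, p52}, {α, γ} × {p52, p53}, {β, γ} × {p51, p52}, {β, γ} × {p52, p53}, {α, γ} × {p51, p52, p53}, {α, β, γ} × {p51, p52}, {α, β, γ} × {p52, p53}, {β, γ} × {p51, p52, p53}, {α, β, γ} × {p51, p52, p53}}; |τ_{X×Y}| = 108.

Enumerate products U × V with U ∈ τ_X, V ∈ τ_Y (deduplicated):
  ∅ × ∅ = {} (∅)
  {α} × {p51} = {(α,p51)}
  {α} × {p52} = {(α,p52)}
  {γ} × {p51} = {(γ,p51)}
  {γ} × {p52} = {(γ,p52)}
  {α} × {p51, p52} = {(α,p51), (α,p52)}
  {α, γ} × {p51} = {(α,p51), (γ,p51)}
  {α} × {p52, p53} = {(α,p52), (α,p53)}
  {α, γ} × {p52} = {(α,p52), (γ,p52)}
  {β, γ} × {p51} = {(β,p51), (γ,p51)}
  {β, γ} × {p52} = {(β,p52), (γ,p52)}
  {γ} × {p51, p52} = {(γ,p51), (γ,p52)}
  {γ} × {p52, p53} = {(γ,p52), (γ,p53)}
  {α} × {p51, p52, p53} = {(α,p51), (α,p52), (α,p53)}
  {α, β, γ} × {p51} = {(α,p51), (β,p51), (γ,p51)}
  {α, β, γ} × {p52} = {(α,p52), (β,p52), (γ,p52)}
  {γ} × {p51, p52, p53} = {(γ,p51), (γ,p52), (γ,p53)}
  {α, γ} × {p51, p52} = {(α,p51), (α,p52), (γ,p51), (γ,p52)}
  {α, γ} × {p52, p53} = {(α,p52), (α,p53), (γ,p52), (γ,p53)}
  {β, γ} × {p51, p52} = {(β,p51), (β,p52), (γ,p51), (γ,p52)}
  {β, γ} × {p52, p53} = {(β,p52), (β,p53), (γ,p52), (γ,p53)}
  {α, γ} × {p51, p52, p53} = {(α,p51), (α,p52), (α,p53), (γ,p51), (γ,p52), (γ,p53)}
  {α, β, γ} × {p51, p52} = {(α,p51), (α,p52), (β,p51), (β,p52), (γ,p51), (γ,p52)}
  {α, β, γ} × {p52, p53} = {(α,p52), (α,p53), (β,p52), (β,p53), (γ,p52), (γ,p53)}
  {β, γ} × {p51, p52, p53} = {(β,p51), (β,p52), (β,p53), (γ,p51), (γ,p52), (γ,p53)}
  {α, β, γ} × {p51, p52, p53} = {(α,p51), (α,p52), (α,p53), (β,p51), (β,p52), (β,p53), (γ,p51), (γ,p52), (γ,p53)}
These 26 distinct sets form the basis B.
Close under arbitrary unions to get τ_{X×Y}; counting gives |τ_{X×Y}| = 108.


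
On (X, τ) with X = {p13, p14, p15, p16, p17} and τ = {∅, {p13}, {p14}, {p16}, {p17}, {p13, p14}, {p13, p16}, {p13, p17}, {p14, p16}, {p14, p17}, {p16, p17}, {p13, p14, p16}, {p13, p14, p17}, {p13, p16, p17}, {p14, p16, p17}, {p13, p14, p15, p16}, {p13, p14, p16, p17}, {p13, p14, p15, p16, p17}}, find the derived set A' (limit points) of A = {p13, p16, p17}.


A' = {p15}

For each x ∈ X, list the open sets U ∈ τ with x ∈ U, then check whether U ∩ (A ∖ {x}) ≠ ∅ for every such U.
  x = p13: open {p13} ∋ x has {p13} ∩ (A ∖ {p13}) = ∅, so x is NOT a limit point.
  x = p14: open {p14} ∋ x has {p14} ∩ (A ∖ {p14}) = ∅, so x is NOT a limit point.
  x = p15: opens ∋ x are {p13, p14, p15, p16}, {p13, p14, p15, p16, p17}; each meets A ∖ {p15}, so x IS a limit point.
  x = p16: open {p16} ∋ x has {p16} ∩ (A ∖ {p16}) = ∅, so x is NOT a limit point.
  x = p17: open {p17} ∋ x has {p17} ∩ (A ∖ {p17}) = ∅, so x is NOT a limit point.
Collecting: A' = {p15}.


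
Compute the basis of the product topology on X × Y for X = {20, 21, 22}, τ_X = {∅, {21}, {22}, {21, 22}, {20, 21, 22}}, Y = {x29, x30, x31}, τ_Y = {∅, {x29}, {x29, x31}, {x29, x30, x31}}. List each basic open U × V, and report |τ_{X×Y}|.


Basis B = {∅ × ∅, {21} × {x29}, {22} × {x29}, {21} × {x29, x31}, {21, 22} × {x29}, {22} × {x29, x31}, {20, 21, 22} × {x29}, {21} × {x29, x30, x31}, {22} × {x29, x30, x31}, {21, 22} × {x29, x31}, {20, 21, 22} × {x29, x31}, {21, 22} × {x29, x30, x31}, {20, 21, 22} × {x29, x30, x31}}; |τ_{X×Y}| = 30.

Enumerate products U × V with U ∈ τ_X, V ∈ τ_Y (deduplicated):
  ∅ × ∅ = {} (∅)
  {21} × {x29} = {(21,x29)}
  {22} × {x29} = {(22,x29)}
  {21} × {x29, x31} = {(21,x29), (21,x31)}
  {21, 22} × {x29} = {(21,x29), (22,x29)}
  {22} × {x29, x31} = {(22,x29), (22,x31)}
  {20, 21, 22} × {x29} = {(20,x29), (21,x29), (22,x29)}
  {21} × {x29, x30, x31} = {(21,x29), (21,x30), (21,x31)}
  {22} × {x29, x30, x31} = {(22,x29), (22,x30), (22,x31)}
  {21, 22} × {x29, x31} = {(21,x29), (21,x31), (22,x29), (22,x31)}
  {20, 21, 22} × {x29, x31} = {(20,x29), (20,x31), (21,x29), (21,x31), (22,x29), (22,x31)}
  {21, 22} × {x29, x30, x31} = {(21,x29), (21,x30), (21,x31), (22,x29), (22,x30), (22,x31)}
  {20, 21, 22} × {x29, x30, x31} = {(20,x29), (20,x30), (20,x31), (21,x29), (21,x30), (21,x31), (22,x29), (22,x30), (22,x31)}
These 13 distinct sets form the basis B.
Close under arbitrary unions to get τ_{X×Y}; counting gives |τ_{X×Y}| = 30.


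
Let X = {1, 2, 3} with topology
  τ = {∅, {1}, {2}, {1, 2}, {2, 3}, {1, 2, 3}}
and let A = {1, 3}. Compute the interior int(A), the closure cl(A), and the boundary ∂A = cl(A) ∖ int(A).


int(A) = {1}, cl(A) = {1, 3}, ∂A = {3}.

Closed sets in (X, τ) are complements of opens:
  closed(X, τ) = {∅, {1}, {3}, {1, 3}, {2, 3}, {1, 2, 3}}.
int(A) = ⋃ {U ∈ τ : U ⊆ A}. Opens contained in A: ∅, {1}.
Taking the union of these: int(A) = {1}.
cl(A) = ⋂ {C closed : A ⊆ C}. Closed sets containing A: {1, 3}, {1, 2, 3}.
Intersecting these: cl(A) = {1, 3}.
∂A = cl(A) ∖ int(A) = {1, 3} ∖ {1} = {3}.


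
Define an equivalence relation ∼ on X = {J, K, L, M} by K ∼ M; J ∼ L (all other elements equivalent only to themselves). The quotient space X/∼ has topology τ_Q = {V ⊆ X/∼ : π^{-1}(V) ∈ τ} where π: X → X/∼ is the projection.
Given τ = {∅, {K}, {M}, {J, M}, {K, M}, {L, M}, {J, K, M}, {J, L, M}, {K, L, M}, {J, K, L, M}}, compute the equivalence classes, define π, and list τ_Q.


X/∼ = {[J=L], [K=M]}; |τ_Q| = 3.

Equivalence classes: [J=L], [K=M].
Quotient map π: X → X/∼ sends J ↦ [J=L], K ↦ [K=M], L ↦ [J=L], M ↦ [K=M].
For each subset V ⊆ X/∼, compute π^{-1}(V) ⊆ X and check whether π^{-1}(V) ∈ τ. V is open in τ_Q iff π^{-1}(V) ∈ τ.
  V = {}: π^{-1}(V) = ∅ ∈ τ ✓.
  V = {[J=L]}: π^{-1}(V) = {J, L} ∉ τ ✗.
  V = {[K=M]}: π^{-1}(V) = {K, M} ∈ τ ✓.
  V = {[J=L], [K=M]}: π^{-1}(V) = {J, K, L, M} ∈ τ ✓.
Open sets in the quotient: τ_Q = {{}, {[K=M]}, {[J=L], [K=M]}} (3 elements).


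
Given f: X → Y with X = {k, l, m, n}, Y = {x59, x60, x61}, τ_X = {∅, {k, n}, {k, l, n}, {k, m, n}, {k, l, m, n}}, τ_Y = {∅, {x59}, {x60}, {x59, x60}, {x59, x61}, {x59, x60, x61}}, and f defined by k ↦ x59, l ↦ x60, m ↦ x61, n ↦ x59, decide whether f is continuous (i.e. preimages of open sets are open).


f is NOT continuous.

Compute f^{-1}(U) for each U ∈ τ_Y:
  U = ∅: f^{-1}(U) = ∅ ∈ τ_X ✓.
  U = {x59}: f^{-1}(U) = {k, n} ∈ τ_X ✓.
  U = {x60}: f^{-1}(U) = {l} ∉ τ_X ✗.
  U = {x59, x60}: f^{-1}(U) = {k, l, n} ∈ τ_X ✓.
  U = {x59, x61}: f^{-1}(U) = {k, m, n} ∈ τ_X ✓.
  U = {x59, x60, x61}: f^{-1}(U) = {k, l, m, n} ∈ τ_X ✓.
Found U = {x60} with f^{-1}(U) = {l} not in τ_X. Therefore f is NOT continuous.


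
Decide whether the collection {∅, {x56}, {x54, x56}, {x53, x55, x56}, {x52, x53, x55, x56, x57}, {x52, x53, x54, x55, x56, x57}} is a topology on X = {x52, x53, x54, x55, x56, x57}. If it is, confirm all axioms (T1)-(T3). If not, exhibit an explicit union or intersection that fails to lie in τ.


τ is NOT a topology on X.

Axiom (T1): ∅ ∈ τ? Yes; X ∈ τ? Yes.
Axiom (T2/T3): check pairwise unions and intersections of members of τ.
Counterexample for (T2): {x54, x56} ∪ {x53, x55, x56} = {x53, x54, x55, x56} ∉ τ. Therefore τ is NOT a topology.


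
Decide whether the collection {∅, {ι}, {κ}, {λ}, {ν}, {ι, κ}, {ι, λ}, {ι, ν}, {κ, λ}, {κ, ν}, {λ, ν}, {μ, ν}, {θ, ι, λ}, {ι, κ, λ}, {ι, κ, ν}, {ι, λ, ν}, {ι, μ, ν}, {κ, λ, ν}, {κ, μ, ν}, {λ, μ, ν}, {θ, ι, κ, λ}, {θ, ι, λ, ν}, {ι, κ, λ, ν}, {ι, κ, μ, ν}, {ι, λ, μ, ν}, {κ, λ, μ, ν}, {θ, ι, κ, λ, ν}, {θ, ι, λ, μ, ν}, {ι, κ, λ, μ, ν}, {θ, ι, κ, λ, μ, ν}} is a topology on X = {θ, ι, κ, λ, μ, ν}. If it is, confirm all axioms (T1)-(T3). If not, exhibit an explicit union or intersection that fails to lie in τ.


τ IS a topology on X.

Axiom (T1): ∅ ∈ τ? Yes; X ∈ τ? Yes.
Axiom (T2/T3): check pairwise unions and intersections of members of τ.
All pairwise intersections and unions checked — each lies in τ. Therefore τ satisfies (T1), (T2), (T3): it IS a topology on X.


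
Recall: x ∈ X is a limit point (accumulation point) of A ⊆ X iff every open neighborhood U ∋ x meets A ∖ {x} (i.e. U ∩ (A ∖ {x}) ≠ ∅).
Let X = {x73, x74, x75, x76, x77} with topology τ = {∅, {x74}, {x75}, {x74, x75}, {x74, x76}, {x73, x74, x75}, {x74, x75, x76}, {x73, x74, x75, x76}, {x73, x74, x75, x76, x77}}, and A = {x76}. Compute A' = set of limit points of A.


A' = {x77}

For each x ∈ X, list the open sets U ∈ τ with x ∈ U, then check whether U ∩ (A ∖ {x}) ≠ ∅ for every such U.
  x = x73: open {x73, x74, x75} ∋ x has {x73, x74, x75} ∩ (A ∖ {x73}) = ∅, so x is NOT a limit point.
  x = x74: open {x74} ∋ x has {x74} ∩ (A ∖ {x74}) = ∅, so x is NOT a limit point.
  x = x75: open {x75} ∋ x has {x75} ∩ (A ∖ {x75}) = ∅, so x is NOT a limit point.
  x = x76: open {x74, x76} ∋ x has {x74, x76} ∩ (A ∖ {x76}) = ∅, so x is NOT a limit point.
  x = x77: opens ∋ x are {x73, x74, x75, x76, x77}; each meets A ∖ {x77}, so x IS a limit point.
Collecting: A' = {x77}.


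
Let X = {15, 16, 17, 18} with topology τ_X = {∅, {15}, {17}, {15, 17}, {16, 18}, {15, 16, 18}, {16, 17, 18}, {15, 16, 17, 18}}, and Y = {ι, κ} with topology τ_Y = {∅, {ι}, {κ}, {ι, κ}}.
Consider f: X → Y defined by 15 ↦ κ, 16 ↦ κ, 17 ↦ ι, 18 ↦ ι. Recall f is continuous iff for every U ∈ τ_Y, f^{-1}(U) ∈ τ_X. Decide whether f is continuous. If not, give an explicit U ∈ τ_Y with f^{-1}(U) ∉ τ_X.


f is NOT continuous.

Compute f^{-1}(U) for each U ∈ τ_Y:
  U = ∅: f^{-1}(U) = ∅ ∈ τ_X ✓.
  U = {ι}: f^{-1}(U) = {17, 18} ∉ τ_X ✗.
  U = {κ}: f^{-1}(U) = {15, 16} ∉ τ_X ✗.
  U = {ι, κ}: f^{-1}(U) = {15, 16, 17, 18} ∈ τ_X ✓.
Found U = {ι} with f^{-1}(U) = {17, 18} not in τ_X. Therefore f is NOT continuous.


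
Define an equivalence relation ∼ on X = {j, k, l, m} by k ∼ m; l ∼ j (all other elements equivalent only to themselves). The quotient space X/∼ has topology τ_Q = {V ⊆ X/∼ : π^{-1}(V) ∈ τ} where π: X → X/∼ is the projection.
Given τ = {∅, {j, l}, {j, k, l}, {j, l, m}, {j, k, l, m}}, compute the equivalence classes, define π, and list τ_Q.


X/∼ = {[j=l], [k=m]}; |τ_Q| = 3.

Equivalence classes: [j=l], [k=m].
Quotient map π: X → X/∼ sends j ↦ [j=l], k ↦ [k=m], l ↦ [j=l], m ↦ [k=m].
For each subset V ⊆ X/∼, compute π^{-1}(V) ⊆ X and check whether π^{-1}(V) ∈ τ. V is open in τ_Q iff π^{-1}(V) ∈ τ.
  V = {}: π^{-1}(V) = ∅ ∈ τ ✓.
  V = {[j=l]}: π^{-1}(V) = {j, l} ∈ τ ✓.
  V = {[k=m]}: π^{-1}(V) = {k, m} ∉ τ ✗.
  V = {[j=l], [k=m]}: π^{-1}(V) = {j, k, l, m} ∈ τ ✓.
Open sets in the quotient: τ_Q = {{}, {[j=l]}, {[j=l], [k=m]}} (3 elements).


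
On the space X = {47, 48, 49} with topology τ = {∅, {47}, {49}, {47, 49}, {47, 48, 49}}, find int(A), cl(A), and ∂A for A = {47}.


int(A) = {47}, cl(A) = {47, 48}, ∂A = {48}.

Closed sets in (X, τ) are complements of opens:
  closed(X, τ) = {∅, {48}, {47, 48}, {48, 49}, {47, 48, 49}}.
int(A) = ⋃ {U ∈ τ : U ⊆ A}. Opens contained in A: ∅, {47}.
Taking the union of these: int(A) = {47}.
cl(A) = ⋂ {C closed : A ⊆ C}. Closed sets containing A: {47, 48}, {47, 48, 49}.
Intersecting these: cl(A) = {47, 48}.
∂A = cl(A) ∖ int(A) = {47, 48} ∖ {47} = {48}.


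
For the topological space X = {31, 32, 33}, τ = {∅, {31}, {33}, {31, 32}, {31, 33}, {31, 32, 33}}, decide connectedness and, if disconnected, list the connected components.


(X, τ) is disconnected; components = [{33}, {31, 32}].

Find clopen sets (U ∈ τ with X ∖ U ∈ τ):
  U = ∅, X ∖ U = {31, 32, 33} — both open, so U is clopen.
  U = {33}, X ∖ U = {31, 32} — both open, so U is clopen.
  U = {31, 32}, X ∖ U = {33} — both open, so U is clopen.
  U = {31, 32, 33}, X ∖ U = ∅ — both open, so U is clopen.
Nontrivial clopen(s) exist: e.g. {33}. So (X, τ) is disconnected.
Compute connected components by grouping points that agree on all clopens:
  component: {33}
  component: {31, 32}


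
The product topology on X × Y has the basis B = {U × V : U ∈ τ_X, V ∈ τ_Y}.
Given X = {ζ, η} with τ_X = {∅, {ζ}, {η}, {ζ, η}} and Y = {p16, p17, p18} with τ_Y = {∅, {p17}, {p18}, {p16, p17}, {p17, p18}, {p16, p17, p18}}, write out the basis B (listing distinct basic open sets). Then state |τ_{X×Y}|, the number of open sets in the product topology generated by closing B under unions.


Basis B = {∅ × ∅, {ζ} × {p17}, {ζ} × {p18}, {η} × {p17}, {η} × {p18}, {ζ} × {p16, p17}, {ζ} × {p17, p18}, {ζ, η} × {p17}, {ζ, η} × {p18}, {η} × {p16, p17}, {η} × {p17, p18}, {ζ} × {p16, p17, p18}, {η} × {p16, p17, p18}, {ζ, η} × {p16, p17}, {ζ, η} × {p17, p18}, {ζ, η} × {p16, p17, p18}}; |τ_{X×Y}| = 36.

Enumerate products U × V with U ∈ τ_X, V ∈ τ_Y (deduplicated):
  ∅ × ∅ = {} (∅)
  {ζ} × {p17} = {(ζ,p17)}
  {ζ} × {p18} = {(ζ,p18)}
  {η} × {p17} = {(η,p17)}
  {η} × {p18} = {(η,p18)}
  {ζ} × {p16, p17} = {(ζ,p16), (ζ,p17)}
  {ζ} × {p17, p18} = {(ζ,p17), (ζ,p18)}
  {ζ, η} × {p17} = {(ζ,p17), (η,p17)}
  {ζ, η} × {p18} = {(ζ,p18), (η,p18)}
  {η} × {p16, p17} = {(η,p16), (η,p17)}
  {η} × {p17, p18} = {(η,p17), (η,p18)}
  {ζ} × {p16, p17, p18} = {(ζ,p16), (ζ,p17), (ζ,p18)}
  {η} × {p16, p17, p18} = {(η,p16), (η,p17), (η,p18)}
  {ζ, η} × {p16, p17} = {(ζ,p16), (ζ,p17), (η,p16), (η,p17)}
  {ζ, η} × {p17, p18} = {(ζ,p17), (ζ,p18), (η,p17), (η,p18)}
  {ζ, η} × {p16, p17, p18} = {(ζ,p16), (ζ,p17), (ζ,p18), (η,p16), (η,p17), (η,p18)}
These 16 distinct sets form the basis B.
Close under arbitrary unions to get τ_{X×Y}; counting gives |τ_{X×Y}| = 36.


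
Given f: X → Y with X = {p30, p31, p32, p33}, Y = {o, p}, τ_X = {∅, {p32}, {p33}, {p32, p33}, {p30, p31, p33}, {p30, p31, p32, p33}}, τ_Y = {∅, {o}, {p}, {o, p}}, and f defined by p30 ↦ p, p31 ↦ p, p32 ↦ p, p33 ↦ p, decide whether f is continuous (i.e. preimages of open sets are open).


f IS continuous.

Compute f^{-1}(U) for each U ∈ τ_Y:
  U = ∅: f^{-1}(U) = ∅ ∈ τ_X ✓.
  U = {o}: f^{-1}(U) = ∅ ∈ τ_X ✓.
  U = {p}: f^{-1}(U) = {p30, p31, p32, p33} ∈ τ_X ✓.
  U = {o, p}: f^{-1}(U) = {p30, p31, p32, p33} ∈ τ_X ✓.
Every preimage lies in τ_X, so f IS continuous.


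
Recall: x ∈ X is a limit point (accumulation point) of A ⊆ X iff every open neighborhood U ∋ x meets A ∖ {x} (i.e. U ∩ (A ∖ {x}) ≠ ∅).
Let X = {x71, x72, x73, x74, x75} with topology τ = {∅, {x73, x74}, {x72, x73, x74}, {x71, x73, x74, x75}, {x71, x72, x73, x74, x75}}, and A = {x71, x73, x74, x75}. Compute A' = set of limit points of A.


A' = {x71, x72, x73, x74, x75}

For each x ∈ X, list the open sets U ∈ τ with x ∈ U, then check whether U ∩ (A ∖ {x}) ≠ ∅ for every such U.
  x = x71: opens ∋ x are {x71, x73, x74, x75}, {x71, x72, x73, x74, x75}; each meets A ∖ {x71}, so x IS a limit point.
  x = x72: opens ∋ x are {x72, x73, x74}, {x71, x72, x73, x74, x75}; each meets A ∖ {x72}, so x IS a limit point.
  x = x73: opens ∋ x are {x73, x74}, {x72, x73, x74}, {x71, x73, x74, x75}, {x71, x72, x73, x74, x75}; each meets A ∖ {x73}, so x IS a limit point.
  x = x74: opens ∋ x are {x73, x74}, {x72, x73, x74}, {x71, x73, x74, x75}, {x71, x72, x73, x74, x75}; each meets A ∖ {x74}, so x IS a limit point.
  x = x75: opens ∋ x are {x71, x73, x74, x75}, {x71, x72, x73, x74, x75}; each meets A ∖ {x75}, so x IS a limit point.
Collecting: A' = {x71, x72, x73, x74, x75}.


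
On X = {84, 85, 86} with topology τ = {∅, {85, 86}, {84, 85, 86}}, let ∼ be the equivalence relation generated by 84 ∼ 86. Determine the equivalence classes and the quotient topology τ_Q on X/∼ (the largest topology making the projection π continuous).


X/∼ = {[84=86], [85]}; |τ_Q| = 2.

Equivalence classes: [84=86], [85].
Quotient map π: X → X/∼ sends 84 ↦ [84=86], 85 ↦ [85], 86 ↦ [84=86].
For each subset V ⊆ X/∼, compute π^{-1}(V) ⊆ X and check whether π^{-1}(V) ∈ τ. V is open in τ_Q iff π^{-1}(V) ∈ τ.
  V = {}: π^{-1}(V) = ∅ ∈ τ ✓.
  V = {[84=86]}: π^{-1}(V) = {84, 86} ∉ τ ✗.
  V = {[85]}: π^{-1}(V) = {85} ∉ τ ✗.
  V = {[84=86], [85]}: π^{-1}(V) = {84, 85, 86} ∈ τ ✓.
Open sets in the quotient: τ_Q = {{}, {[84=86], [85]}} (2 elements).


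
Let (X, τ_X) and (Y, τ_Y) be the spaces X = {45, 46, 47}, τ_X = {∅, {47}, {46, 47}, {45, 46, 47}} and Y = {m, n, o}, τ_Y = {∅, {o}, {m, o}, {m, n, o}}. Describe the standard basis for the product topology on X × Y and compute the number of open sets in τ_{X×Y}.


Basis B = {∅ × ∅, {47} × {o}, {46, 47} × {o}, {47} × {m, o}, {45, 46, 47} × {o}, {47} × {m, n, o}, {46, 47} × {m, o}, {45, 46, 47} × {m, o}, {46, 47} × {m, n, o}, {45, 46, 47} × {m, n, o}}; |τ_{X×Y}| = 20.

Enumerate products U × V with U ∈ τ_X, V ∈ τ_Y (deduplicated):
  ∅ × ∅ = {} (∅)
  {47} × {o} = {(47,o)}
  {46, 47} × {o} = {(46,o), (47,o)}
  {47} × {m, o} = {(47,m), (47,o)}
  {45, 46, 47} × {o} = {(45,o), (46,o), (47,o)}
  {47} × {m, n, o} = {(47,m), (47,n), (47,o)}
  {46, 47} × {m, o} = {(46,m), (46,o), (47,m), (47,o)}
  {45, 46, 47} × {m, o} = {(45,m), (45,o), (46,m), (46,o), (47,m), (47,o)}
  {46, 47} × {m, n, o} = {(46,m), (46,n), (46,o), (47,m), (47,n), (47,o)}
  {45, 46, 47} × {m, n, o} = {(45,m), (45,n), (45,o), (46,m), (46,n), (46,o), (47,m), (47,n), (47,o)}
These 10 distinct sets form the basis B.
Close under arbitrary unions to get τ_{X×Y}; counting gives |τ_{X×Y}| = 20.


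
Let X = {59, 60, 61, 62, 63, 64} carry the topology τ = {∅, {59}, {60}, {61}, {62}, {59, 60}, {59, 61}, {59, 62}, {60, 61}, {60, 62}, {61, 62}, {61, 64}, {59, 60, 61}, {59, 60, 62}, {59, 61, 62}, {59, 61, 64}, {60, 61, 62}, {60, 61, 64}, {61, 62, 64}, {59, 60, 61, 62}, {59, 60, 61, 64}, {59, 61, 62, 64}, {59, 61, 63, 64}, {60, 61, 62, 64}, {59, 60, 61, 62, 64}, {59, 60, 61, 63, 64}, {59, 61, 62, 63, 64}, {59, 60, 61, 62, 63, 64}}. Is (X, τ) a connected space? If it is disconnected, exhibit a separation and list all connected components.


(X, τ) is disconnected; components = [{60}, {62}, {59, 61, 63, 64}].

Find clopen sets (U ∈ τ with X ∖ U ∈ τ):
  U = ∅, X ∖ U = {59, 60, 61, 62, 63, 64} — both open, so U is clopen.
  U = {60}, X ∖ U = {59, 61, 62, 63, 64} — both open, so U is clopen.
  U = {62}, X ∖ U = {59, 60, 61, 63, 64} — both open, so U is clopen.
  U = {60, 62}, X ∖ U = {59, 61, 63, 64} — both open, so U is clopen.
  U = {59, 61, 63, 64}, X ∖ U = {60, 62} — both open, so U is clopen.
  U = {59, 60, 61, 63, 64}, X ∖ U = {62} — both open, so U is clopen.
  U = {59, 61, 62, 63, 64}, X ∖ U = {60} — both open, so U is clopen.
  U = {59, 60, 61, 62, 63, 64}, X ∖ U = ∅ — both open, so U is clopen.
Nontrivial clopen(s) exist: e.g. {62}. So (X, τ) is disconnected.
Compute connected components by grouping points that agree on all clopens:
  component: {60}
  component: {62}
  component: {59, 61, 63, 64}


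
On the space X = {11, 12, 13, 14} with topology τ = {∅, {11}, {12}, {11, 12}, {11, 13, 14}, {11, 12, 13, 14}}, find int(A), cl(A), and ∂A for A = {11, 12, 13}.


int(A) = {11, 12}, cl(A) = {11, 12, 13, 14}, ∂A = {13, 14}.

Closed sets in (X, τ) are complements of opens:
  closed(X, τ) = {∅, {12}, {13, 14}, {11, 13, 14}, {12, 13, 14}, {11, 12, 13, 14}}.
int(A) = ⋃ {U ∈ τ : U ⊆ A}. Opens contained in A: ∅, {11}, {12}, {11, 12}.
Taking the union of these: int(A) = {11, 12}.
cl(A) = ⋂ {C closed : A ⊆ C}. Closed sets containing A: {11, 12, 13, 14}.
Intersecting these: cl(A) = {11, 12, 13, 14}.
∂A = cl(A) ∖ int(A) = {11, 12, 13, 14} ∖ {11, 12} = {13, 14}.


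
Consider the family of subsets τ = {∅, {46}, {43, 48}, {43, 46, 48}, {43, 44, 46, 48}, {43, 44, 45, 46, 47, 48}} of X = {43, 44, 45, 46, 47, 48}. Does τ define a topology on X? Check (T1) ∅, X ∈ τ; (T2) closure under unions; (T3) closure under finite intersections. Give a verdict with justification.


τ IS a topology on X.

Axiom (T1): ∅ ∈ τ? Yes; X ∈ τ? Yes.
Axiom (T2/T3): check pairwise unions and intersections of members of τ.
All pairwise intersections and unions checked — each lies in τ. Therefore τ satisfies (T1), (T2), (T3): it IS a topology on X.


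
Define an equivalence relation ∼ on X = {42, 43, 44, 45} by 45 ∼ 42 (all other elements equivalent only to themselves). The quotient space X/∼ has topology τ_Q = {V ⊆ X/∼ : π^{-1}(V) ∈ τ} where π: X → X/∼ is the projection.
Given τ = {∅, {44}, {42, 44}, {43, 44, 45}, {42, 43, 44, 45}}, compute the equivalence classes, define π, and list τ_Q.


X/∼ = {[42=45], [43], [44]}; |τ_Q| = 3.

Equivalence classes: [42=45], [43], [44].
Quotient map π: X → X/∼ sends 42 ↦ [42=45], 43 ↦ [43], 44 ↦ [44], 45 ↦ [42=45].
For each subset V ⊆ X/∼, compute π^{-1}(V) ⊆ X and check whether π^{-1}(V) ∈ τ. V is open in τ_Q iff π^{-1}(V) ∈ τ.
  V = {}: π^{-1}(V) = ∅ ∈ τ ✓.
  V = {[42=45]}: π^{-1}(V) = {42, 45} ∉ τ ✗.
  V = {[43]}: π^{-1}(V) = {43} ∉ τ ✗.
  V = {[42=45], [43]}: π^{-1}(V) = {42, 43, 45} ∉ τ ✗.
  V = {[44]}: π^{-1}(V) = {44} ∈ τ ✓.
  V = {[42=45], [44]}: π^{-1}(V) = {42, 44, 45} ∉ τ ✗.
  V = {[43], [44]}: π^{-1}(V) = {43, 44} ∉ τ ✗.
  V = {[42=45], [43], [44]}: π^{-1}(V) = {42, 43, 44, 45} ∈ τ ✓.
Open sets in the quotient: τ_Q = {{}, {[44]}, {[42=45], [43], [44]}} (3 elements).


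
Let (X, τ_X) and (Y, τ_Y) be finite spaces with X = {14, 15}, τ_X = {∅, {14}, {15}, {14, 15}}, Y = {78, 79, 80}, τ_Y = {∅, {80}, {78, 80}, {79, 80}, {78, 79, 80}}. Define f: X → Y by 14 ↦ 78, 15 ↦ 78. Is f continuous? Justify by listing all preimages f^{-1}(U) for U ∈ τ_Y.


f IS continuous.

Compute f^{-1}(U) for each U ∈ τ_Y:
  U = ∅: f^{-1}(U) = ∅ ∈ τ_X ✓.
  U = {80}: f^{-1}(U) = ∅ ∈ τ_X ✓.
  U = {78, 80}: f^{-1}(U) = {14, 15} ∈ τ_X ✓.
  U = {79, 80}: f^{-1}(U) = ∅ ∈ τ_X ✓.
  U = {78, 79, 80}: f^{-1}(U) = {14, 15} ∈ τ_X ✓.
Every preimage lies in τ_X, so f IS continuous.


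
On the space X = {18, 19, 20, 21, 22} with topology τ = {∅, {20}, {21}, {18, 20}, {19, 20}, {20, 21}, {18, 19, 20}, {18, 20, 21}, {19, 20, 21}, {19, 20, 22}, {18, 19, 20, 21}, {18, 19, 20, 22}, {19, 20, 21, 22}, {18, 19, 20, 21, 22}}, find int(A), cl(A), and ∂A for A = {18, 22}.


int(A) = ∅, cl(A) = {18, 22}, ∂A = {18, 22}.

Closed sets in (X, τ) are complements of opens:
  closed(X, τ) = {∅, {18}, {21}, {22}, {18, 21}, {18, 22}, {19, 22}, {21, 22}, {18, 19, 22}, {18, 21, 22}, {19, 21, 22}, {18, 19, 20, 22}, {18, 19, 21, 22}, {18, 19, 20, 21, 22}}.
int(A) = ⋃ {U ∈ τ : U ⊆ A}. Opens contained in A: ∅.
Taking the union of these: int(A) = ∅.
cl(A) = ⋂ {C closed : A ⊆ C}. Closed sets containing A: {18, 22}, {18, 19, 22}, {18, 21, 22}, {18, 19, 20, 22}, {18, 19, 21, 22}, {18, 19, 20, 21, 22}.
Intersecting these: cl(A) = {18, 22}.
∂A = cl(A) ∖ int(A) = {18, 22} ∖ ∅ = {18, 22}.


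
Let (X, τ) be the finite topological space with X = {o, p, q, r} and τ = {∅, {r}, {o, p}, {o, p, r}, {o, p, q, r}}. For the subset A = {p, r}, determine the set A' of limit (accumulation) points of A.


A' = {o, q}

For each x ∈ X, list the open sets U ∈ τ with x ∈ U, then check whether U ∩ (A ∖ {x}) ≠ ∅ for every such U.
  x = o: opens ∋ x are {o, p}, {o, p, r}, {o, p, q, r}; each meets A ∖ {o}, so x IS a limit point.
  x = p: open {o, p} ∋ x has {o, p} ∩ (A ∖ {p}) = ∅, so x is NOT a limit point.
  x = q: opens ∋ x are {o, p, q, r}; each meets A ∖ {q}, so x IS a limit point.
  x = r: open {r} ∋ x has {r} ∩ (A ∖ {r}) = ∅, so x is NOT a limit point.
Collecting: A' = {o, q}.
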